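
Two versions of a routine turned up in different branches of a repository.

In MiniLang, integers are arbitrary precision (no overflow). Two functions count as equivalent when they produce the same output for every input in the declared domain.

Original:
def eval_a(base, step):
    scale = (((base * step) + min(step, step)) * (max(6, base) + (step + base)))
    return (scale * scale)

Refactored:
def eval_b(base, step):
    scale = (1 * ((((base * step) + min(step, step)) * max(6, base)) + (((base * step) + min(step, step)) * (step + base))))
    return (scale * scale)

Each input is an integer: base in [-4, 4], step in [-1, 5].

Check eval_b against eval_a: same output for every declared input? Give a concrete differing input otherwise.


Behavior is preserved: although min/max/abs usage differs, and arithmetic usage differs, and constant usage differs, the outputs never diverge.
One worked example (base=-1, step=5) — eval_a: scale becomes 0; next final value 0; eval_b: scale becomes 0; next final value 0; agreement on 0.
Sweeping the whole domain (63 inputs) finds no disagreement.
verdict: equivalent


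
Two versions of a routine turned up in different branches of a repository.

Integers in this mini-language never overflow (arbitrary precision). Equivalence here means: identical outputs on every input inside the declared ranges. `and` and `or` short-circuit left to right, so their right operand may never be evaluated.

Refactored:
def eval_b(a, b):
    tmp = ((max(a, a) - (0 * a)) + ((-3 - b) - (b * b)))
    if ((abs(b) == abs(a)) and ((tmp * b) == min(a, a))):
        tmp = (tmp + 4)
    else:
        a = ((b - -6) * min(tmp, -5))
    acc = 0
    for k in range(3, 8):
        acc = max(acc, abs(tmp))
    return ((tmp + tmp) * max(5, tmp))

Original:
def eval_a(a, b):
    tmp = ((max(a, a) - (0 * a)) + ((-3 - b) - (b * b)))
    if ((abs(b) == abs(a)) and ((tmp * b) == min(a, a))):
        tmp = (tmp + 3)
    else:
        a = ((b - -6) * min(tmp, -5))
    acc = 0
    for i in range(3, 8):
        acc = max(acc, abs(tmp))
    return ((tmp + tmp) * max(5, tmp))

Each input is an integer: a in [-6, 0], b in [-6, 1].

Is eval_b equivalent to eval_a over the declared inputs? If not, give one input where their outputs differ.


On input a=0, b=0, eval_a returns 0 while eval_b returns 10.
verdict: not equivalent; witness: a=0, b=0


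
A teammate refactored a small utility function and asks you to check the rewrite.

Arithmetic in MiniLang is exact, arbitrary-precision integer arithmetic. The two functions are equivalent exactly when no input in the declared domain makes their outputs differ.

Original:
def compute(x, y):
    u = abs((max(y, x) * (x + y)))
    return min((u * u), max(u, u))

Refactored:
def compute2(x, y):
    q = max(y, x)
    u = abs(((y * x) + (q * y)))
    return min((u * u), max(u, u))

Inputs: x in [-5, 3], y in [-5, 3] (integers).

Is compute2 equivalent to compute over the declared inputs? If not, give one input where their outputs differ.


There is a counterexample at x=-4, y=-5: 36 on one side, 40 on the other.
compute: u becomes 36; next final value 36
compute2: q becomes -4; next u becomes 40; next final value 40
verdict: not equivalent; witness: x=-4, y=-5


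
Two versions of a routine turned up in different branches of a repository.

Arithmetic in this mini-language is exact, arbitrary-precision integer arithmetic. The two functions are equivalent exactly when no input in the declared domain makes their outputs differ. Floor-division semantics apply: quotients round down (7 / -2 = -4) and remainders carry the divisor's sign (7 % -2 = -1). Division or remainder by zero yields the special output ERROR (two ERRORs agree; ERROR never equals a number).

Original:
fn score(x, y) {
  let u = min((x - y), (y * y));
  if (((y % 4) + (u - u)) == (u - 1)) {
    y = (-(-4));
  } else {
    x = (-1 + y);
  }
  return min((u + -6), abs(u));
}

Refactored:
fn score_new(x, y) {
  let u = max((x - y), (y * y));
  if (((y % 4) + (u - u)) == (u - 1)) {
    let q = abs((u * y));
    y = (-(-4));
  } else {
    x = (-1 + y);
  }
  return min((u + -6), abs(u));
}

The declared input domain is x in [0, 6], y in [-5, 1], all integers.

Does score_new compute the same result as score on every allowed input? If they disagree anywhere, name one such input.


Consider the input x=0, y=-5.
score: u := 5 | (((y % 4) + (u - u)) == (u - 1)): false | x := -6 | result -1
score_new: u := 25 | (((y % 4) + (u - u)) == (u - 1)): false | x := -6 | result 19
-1 and 19 differ, so these are not the same function on this domain.
verdict: not equivalent; witness: x=0, y=-5


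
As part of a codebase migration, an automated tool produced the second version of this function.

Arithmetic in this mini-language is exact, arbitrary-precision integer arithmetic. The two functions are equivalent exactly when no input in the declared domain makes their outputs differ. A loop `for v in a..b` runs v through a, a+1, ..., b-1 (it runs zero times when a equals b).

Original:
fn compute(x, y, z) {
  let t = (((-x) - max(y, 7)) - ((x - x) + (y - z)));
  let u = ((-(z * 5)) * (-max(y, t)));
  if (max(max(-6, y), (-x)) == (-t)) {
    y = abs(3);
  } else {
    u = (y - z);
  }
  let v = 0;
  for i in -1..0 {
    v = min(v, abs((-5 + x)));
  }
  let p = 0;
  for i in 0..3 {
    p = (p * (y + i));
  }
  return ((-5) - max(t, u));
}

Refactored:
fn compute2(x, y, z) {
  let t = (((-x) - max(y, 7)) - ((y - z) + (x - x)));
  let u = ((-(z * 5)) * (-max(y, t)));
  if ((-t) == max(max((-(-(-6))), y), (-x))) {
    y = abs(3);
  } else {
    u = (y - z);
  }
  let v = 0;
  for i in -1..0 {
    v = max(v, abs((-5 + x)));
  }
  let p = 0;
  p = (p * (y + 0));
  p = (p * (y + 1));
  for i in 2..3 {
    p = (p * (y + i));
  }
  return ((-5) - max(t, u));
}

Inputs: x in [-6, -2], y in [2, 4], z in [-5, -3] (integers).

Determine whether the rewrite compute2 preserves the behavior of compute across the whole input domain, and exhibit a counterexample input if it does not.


Although `min(v, abs((-5 + x)))` became `max(v, abs((-5 + x)))`, no input in the stated domain can expose it.
As a probe, take x=-3, y=2, z=-5: compute runs t=-11, then u=-50, then (max(max(-6, y), (-x)) == (-t)) is false, then u=7, then v=0, then (i=-1), then v=0, then p=0, then (i=0), then p=0, then (i=1), then p=0, then (i=2), then p=0, then returns -12; compute2 runs t=-11, then u=-50, then ((-t) == max(max((-(-(-6))), y), (-x))) is false, then u=7, then v=0, then (i=-1), then v=8, then p=0, then p=0, then p=0, then (i=2), then p=0, then returns -12; both end at -12.
Sweeping the whole domain (45 inputs) finds no disagreement.
verdict: equivalent


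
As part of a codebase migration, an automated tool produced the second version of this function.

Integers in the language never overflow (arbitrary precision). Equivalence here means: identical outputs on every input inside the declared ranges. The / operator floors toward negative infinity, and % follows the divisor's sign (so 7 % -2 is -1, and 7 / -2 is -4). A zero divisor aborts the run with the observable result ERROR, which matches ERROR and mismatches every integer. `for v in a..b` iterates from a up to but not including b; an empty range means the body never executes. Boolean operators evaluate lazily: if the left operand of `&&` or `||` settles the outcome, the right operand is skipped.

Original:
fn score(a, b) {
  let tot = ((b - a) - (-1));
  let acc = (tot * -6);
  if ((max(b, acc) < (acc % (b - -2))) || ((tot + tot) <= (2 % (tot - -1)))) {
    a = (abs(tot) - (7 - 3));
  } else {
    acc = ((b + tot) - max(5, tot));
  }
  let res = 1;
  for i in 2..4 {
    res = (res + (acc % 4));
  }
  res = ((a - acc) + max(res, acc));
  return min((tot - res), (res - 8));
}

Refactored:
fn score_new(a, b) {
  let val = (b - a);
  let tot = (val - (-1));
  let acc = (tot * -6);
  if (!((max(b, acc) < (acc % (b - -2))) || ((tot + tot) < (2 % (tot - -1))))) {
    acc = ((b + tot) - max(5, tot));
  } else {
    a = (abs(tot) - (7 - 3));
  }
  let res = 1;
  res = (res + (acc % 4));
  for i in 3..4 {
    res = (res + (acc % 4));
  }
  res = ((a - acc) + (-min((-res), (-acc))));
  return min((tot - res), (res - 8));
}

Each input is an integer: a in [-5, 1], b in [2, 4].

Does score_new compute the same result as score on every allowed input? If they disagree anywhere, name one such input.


The edit looks behavioral (`((tot + tot) <= (2 % (tot - -1)))` became `((tot + tot) < (2 % (tot - -1)))`), but over these ranges it never changes the outcome.
As a probe, take a=1, b=4: score runs tot = 4; acc = -24; ((max(b, acc) < (acc % (b - -2))) || ((tot + tot) <= (2 % (tot - -1)))) -> false; acc = 3; res = 1; [i=2]; res = 4; [i=3]; res = 7; res = 5; return -3; score_new runs val = 3; tot = 4; acc = -24; (!((max(b, acc) < (acc % (b - -2))) || ((tot + tot) < (2 % (tot - -1))))) -> true; acc = 3; res = 1; res = 4; [i=3]; res = 7; res = 5; return -3; both end at -3.
Sweeping the whole domain (21 inputs) finds no disagreement.
verdict: equivalent


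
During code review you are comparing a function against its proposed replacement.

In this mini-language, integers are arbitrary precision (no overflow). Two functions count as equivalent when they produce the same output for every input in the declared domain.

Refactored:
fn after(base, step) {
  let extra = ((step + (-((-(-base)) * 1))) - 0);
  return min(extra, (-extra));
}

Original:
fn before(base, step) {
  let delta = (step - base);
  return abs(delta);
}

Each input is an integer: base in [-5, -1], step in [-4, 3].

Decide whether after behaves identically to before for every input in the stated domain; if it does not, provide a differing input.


Try base=-5, step=-4.
before: delta := 1 | result 1
after: extra := 1 | result -1
1 and -1 differ, so these are not the same function on this domain.
verdict: not equivalent; witness: base=-5, step=-4


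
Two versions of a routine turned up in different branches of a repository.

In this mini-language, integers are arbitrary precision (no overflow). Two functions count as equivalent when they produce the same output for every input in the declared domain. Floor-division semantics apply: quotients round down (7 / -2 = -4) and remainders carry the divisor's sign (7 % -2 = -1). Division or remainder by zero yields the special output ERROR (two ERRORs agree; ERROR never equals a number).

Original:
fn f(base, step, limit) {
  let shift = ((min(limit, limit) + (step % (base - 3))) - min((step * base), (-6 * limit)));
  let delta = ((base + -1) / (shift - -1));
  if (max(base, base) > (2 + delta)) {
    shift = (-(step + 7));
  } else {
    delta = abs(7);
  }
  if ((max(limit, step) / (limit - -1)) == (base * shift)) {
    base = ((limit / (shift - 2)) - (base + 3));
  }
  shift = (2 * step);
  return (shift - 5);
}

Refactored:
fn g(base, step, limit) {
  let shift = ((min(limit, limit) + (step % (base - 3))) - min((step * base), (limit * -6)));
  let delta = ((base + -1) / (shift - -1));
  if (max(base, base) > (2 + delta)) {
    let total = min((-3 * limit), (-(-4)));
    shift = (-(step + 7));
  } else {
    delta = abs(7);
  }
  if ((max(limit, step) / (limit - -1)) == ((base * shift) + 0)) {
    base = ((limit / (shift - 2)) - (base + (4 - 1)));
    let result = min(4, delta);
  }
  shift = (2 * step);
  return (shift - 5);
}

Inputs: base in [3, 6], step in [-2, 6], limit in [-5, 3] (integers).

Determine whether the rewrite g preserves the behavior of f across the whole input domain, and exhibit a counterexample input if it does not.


Comparing the listings, the differences include: constant usage differs; also statement counts differ; also min/max/abs usage differs; also arithmetic usage differs; also local variable names differ.
As a probe, take base=5, step=4, limit=2: f runs shift := 14 | delta := 0 | (max(base, base) > (2 + delta)): true | shift := -11 | ((max(limit, step) / (limit - -1)) == (base * shift)): false | shift := 8 | result 3; g runs shift := 14 | delta := 0 | (max(base, base) > (2 + delta)): true | total := -6 | shift := -11 | ((max(limit, step) / (limit - -1)) == ((base * shift) + 0)): false | shift := 8 | result 3; both end at 3.
An exhaustive pass over the 324 declared inputs shows identical outputs.
verdict: equivalent


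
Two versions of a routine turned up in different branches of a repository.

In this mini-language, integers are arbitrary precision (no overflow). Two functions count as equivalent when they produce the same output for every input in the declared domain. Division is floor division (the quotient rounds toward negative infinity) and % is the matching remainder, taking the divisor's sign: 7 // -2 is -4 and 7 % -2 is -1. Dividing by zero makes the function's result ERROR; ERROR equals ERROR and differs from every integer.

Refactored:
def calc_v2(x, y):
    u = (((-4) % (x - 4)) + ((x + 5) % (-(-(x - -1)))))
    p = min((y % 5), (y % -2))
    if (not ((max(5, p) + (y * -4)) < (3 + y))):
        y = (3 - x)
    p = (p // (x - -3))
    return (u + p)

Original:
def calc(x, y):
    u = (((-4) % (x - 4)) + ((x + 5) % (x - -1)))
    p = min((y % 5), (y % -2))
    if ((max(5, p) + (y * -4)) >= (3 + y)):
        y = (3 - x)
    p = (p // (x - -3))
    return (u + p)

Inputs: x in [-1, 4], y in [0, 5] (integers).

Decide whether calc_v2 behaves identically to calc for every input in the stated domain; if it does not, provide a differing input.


Side by side, the visible changes include: comparison usage differs; also boolean connective usage differs.
Spot check at x=3, y=1 — calc: u := 0 | p := -1 | ((max(5, p) + (y * -4)) >= (3 + y)): false | p := -1 | result -1. calc_v2: u := 0 | p := -1 | (not ((max(5, p) + (y * -4)) < (3 + y))): false | p := -1 | result -1. Both give -1.
Across all 36 domain points the two functions coincide.
verdict: equivalent


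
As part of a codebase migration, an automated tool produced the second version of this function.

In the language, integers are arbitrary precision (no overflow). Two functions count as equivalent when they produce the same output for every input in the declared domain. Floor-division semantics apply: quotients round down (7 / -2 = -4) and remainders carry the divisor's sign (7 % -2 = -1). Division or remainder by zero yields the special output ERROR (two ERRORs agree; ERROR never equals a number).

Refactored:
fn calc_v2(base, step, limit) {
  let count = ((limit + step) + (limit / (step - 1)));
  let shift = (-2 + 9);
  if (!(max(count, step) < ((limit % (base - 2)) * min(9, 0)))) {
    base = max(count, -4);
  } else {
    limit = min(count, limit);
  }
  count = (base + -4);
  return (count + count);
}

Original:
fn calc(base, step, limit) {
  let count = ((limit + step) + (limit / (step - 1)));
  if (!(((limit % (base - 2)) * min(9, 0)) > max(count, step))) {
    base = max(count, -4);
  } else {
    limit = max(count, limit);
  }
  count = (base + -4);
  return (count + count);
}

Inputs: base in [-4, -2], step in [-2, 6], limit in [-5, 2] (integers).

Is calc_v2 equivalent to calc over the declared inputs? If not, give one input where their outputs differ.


Although `max(count, limit)` became `min(count, limit)`, no input in the stated domain can expose it.
As a probe, take base=-4, step=-2, limit=-1: calc runs count := -3 | (!(((limit % (base - 2)) * min(9, 0)) > max(count, step))): false | limit := -1 | count := -8 | result -16; calc_v2 runs count := -3 | shift := 7 | (!(max(count, step) < ((limit % (base - 2)) * min(9, 0)))): false | limit := -3 | count := -8 | result -16; both end at -16.
An exhaustive pass over the 216 declared inputs shows identical outputs.
verdict: equivalent


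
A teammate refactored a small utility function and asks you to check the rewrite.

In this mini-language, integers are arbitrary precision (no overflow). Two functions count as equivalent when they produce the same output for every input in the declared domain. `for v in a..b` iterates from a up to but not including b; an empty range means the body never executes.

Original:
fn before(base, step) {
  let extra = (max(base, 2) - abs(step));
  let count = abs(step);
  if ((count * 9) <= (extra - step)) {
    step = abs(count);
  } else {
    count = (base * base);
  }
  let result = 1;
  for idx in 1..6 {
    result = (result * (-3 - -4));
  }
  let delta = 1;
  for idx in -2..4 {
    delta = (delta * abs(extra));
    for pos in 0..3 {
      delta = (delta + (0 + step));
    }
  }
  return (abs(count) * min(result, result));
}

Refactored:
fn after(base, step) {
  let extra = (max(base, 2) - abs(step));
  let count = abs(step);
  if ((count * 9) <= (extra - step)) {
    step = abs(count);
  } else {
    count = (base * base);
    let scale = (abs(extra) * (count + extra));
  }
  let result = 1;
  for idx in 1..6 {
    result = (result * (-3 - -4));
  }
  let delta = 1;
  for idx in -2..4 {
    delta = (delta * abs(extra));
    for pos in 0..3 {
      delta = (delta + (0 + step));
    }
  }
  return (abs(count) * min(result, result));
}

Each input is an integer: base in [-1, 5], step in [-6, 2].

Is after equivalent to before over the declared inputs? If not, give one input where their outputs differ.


The two are interchangeable: min/max/abs usage differs; also arithmetic usage differs; also local variable names differ; also statement counts differ, and every declared input agrees.
Tracing base=0, step=-6: before: extra becomes -4; next count becomes 6; next ((count * 9) <= (extra - step)) evaluates to false; next count becomes 0; next result becomes 1; next at idx=1:; next result becomes 1; next at idx=2:; next result becomes 1; next at idx=3:; next result becomes 1; next at idx=4:; next result becomes 1; next at idx=5:; next result becomes 1; next delta becomes 1; next at idx=-2:; next delta becomes 4; next at pos=0:; next delta becomes -2; next at pos=1:; next delta becomes -8; next at pos=2:; next delta becomes -14; next at idx=-1:; next delta becomes -56; next at pos=0:; next delta becomes -62; next at pos=1:; next delta becomes -68; next at pos=2:; next delta becomes -74; next at idx=0:; next delta becomes -296; next at pos=0:; next delta becomes -302; next at pos=1:; next delta becomes -308; next at pos=2:; next delta becomes -314; next at idx=1:; next delta becomes -1256; next at pos=0:; next delta becomes -1262; next at pos=1:; next delta becomes -1268; next at pos=2:; next delta becomes -1274; next at idx=2:; next delta becomes -5096; next at pos=0:; next delta becomes -5102; next at pos=1:; next delta becomes -5108; next at pos=2:; next delta becomes -5114; next at idx=3:; next delta becomes -20456; next at pos=0:; next delta becomes -20462; next at pos=1:; next delta becomes -20468; next at pos=2:; next delta becomes -20474; next final value 0 | after: extra becomes -4; next count becomes 6; next ((count * 9) <= (extra - step)) evaluates to false; next count becomes 0; next scale becomes -16; next result becomes 1; next at idx=1:; next result becomes 1; next at idx=2:; next result becomes 1; next at idx=3:; next result becomes 1; next at idx=4:; next result becomes 1; next at idx=5:; next result becomes 1; next delta becomes 1; next at idx=-2:; next delta becomes 4; next at pos=0:; next delta becomes -2; next at pos=1:; next delta becomes -8; next at pos=2:; next delta becomes -14; next at idx=-1:; next delta becomes -56; next at pos=0:; next delta becomes -62; next at pos=1:; next delta becomes -68; next at pos=2:; next delta becomes -74; next at idx=0:; next delta becomes -296; next at pos=0:; next delta becomes -302; next at pos=1:; next delta becomes -308; next at pos=2:; next delta becomes -314; next at idx=1:; next delta becomes -1256; next at pos=0:; next delta becomes -1262; next at pos=1:; next delta becomes -1268; next at pos=2:; next delta becomes -1274; next at idx=2:; next delta becomes -5096; next at pos=0:; next delta becomes -5102; next at pos=1:; next delta becomes -5108; next at pos=2:; next delta becomes -5114; next at idx=3:; next delta becomes -20456; next at pos=0:; next delta becomes -20462; next at pos=1:; next delta becomes -20468; next at pos=2:; next delta becomes -20474; next final value 0 — matching result 0.
Every one of the 63 inputs gives matching results.
verdict: equivalent


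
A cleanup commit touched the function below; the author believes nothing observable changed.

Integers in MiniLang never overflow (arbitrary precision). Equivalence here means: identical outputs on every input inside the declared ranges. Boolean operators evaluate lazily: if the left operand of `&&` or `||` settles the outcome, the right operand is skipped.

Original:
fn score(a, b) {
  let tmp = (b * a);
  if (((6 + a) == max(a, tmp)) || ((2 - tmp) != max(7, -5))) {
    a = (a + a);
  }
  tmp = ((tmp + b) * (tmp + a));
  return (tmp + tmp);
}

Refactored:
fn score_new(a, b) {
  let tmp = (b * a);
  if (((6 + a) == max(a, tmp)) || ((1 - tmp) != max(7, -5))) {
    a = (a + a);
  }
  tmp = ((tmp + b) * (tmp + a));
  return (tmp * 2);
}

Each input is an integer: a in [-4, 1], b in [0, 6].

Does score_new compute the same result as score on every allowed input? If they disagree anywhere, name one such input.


Take a=-3, b=2.
score: tmp = -6; (((6 + a) == max(a, tmp)) || ((2 - tmp) != max(7, -5))) -> true; a = -6; tmp = 48; return 96
score_new: tmp = -6; (((6 + a) == max(a, tmp)) || ((1 - tmp) != max(7, -5))) -> false; tmp = 36; return 72
96 and 72 differ, so these are not the same function on this domain.
verdict: not equivalent; witness: a=-3, b=2


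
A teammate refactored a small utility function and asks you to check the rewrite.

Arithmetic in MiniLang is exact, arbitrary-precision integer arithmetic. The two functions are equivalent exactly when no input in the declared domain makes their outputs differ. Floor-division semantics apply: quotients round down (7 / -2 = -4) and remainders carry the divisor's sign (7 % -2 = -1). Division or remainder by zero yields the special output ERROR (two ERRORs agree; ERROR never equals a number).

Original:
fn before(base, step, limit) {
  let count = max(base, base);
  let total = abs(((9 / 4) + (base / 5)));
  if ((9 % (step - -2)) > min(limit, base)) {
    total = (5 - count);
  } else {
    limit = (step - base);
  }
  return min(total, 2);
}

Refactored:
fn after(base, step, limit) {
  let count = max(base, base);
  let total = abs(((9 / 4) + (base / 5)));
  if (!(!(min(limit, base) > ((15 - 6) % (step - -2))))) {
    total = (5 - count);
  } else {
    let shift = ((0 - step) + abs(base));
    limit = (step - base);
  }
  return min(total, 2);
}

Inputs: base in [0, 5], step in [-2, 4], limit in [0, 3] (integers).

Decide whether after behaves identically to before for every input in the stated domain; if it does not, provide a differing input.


Try base=4, step=-1, limit=1.
before: count=4, then total=2, then ((9 % (step - -2)) > min(limit, base)) is false, then limit=-5, then returns 2
after: count=4, then total=2, then (!(!(min(limit, base) > ((15 - 6) % (step - -2))))) is true, then total=1, then returns 1
2 != 1, so the rewrite changes behavior.
verdict: not equivalent; witness: base=4, step=-1, limit=1


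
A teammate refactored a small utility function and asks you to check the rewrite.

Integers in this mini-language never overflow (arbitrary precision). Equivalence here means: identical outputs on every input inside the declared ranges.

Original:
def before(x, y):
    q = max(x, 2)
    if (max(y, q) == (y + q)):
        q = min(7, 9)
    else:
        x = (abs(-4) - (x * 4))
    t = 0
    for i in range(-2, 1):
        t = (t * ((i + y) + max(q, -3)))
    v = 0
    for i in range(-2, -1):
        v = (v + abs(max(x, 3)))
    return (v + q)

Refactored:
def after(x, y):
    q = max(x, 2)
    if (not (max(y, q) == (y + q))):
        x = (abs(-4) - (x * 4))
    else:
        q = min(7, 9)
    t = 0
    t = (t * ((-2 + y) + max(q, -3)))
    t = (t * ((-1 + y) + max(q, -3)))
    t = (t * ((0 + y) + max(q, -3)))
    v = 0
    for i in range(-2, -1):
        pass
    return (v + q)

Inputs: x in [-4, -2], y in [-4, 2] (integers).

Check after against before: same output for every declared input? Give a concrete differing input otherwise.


On input x=-4, y=-4, before returns 22 while after returns 2.
verdict: not equivalent; witness: x=-4, y=-4


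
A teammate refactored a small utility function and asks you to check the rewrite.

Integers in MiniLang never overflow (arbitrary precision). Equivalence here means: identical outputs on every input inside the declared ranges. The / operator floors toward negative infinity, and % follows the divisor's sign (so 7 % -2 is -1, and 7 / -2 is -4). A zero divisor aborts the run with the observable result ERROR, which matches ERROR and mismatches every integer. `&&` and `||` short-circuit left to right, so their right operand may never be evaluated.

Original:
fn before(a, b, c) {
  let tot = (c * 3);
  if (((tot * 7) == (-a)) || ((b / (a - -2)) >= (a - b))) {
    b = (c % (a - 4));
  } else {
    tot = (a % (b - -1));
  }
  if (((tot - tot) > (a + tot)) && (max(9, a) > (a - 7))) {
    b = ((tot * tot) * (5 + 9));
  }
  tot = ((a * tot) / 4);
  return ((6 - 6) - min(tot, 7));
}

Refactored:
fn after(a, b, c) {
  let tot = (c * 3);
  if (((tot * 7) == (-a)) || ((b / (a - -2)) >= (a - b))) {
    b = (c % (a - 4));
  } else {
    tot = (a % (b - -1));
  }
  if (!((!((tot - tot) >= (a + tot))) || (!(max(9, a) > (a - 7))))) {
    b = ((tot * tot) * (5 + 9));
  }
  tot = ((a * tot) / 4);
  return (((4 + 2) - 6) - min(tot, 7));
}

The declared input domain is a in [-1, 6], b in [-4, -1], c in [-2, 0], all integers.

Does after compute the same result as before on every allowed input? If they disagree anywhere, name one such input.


Equivalent. The suspicious edit (`((tot - tot) > (a + tot))` became `((tot - tot) >= (a + tot))`) never changes the result for any input inside the declared domain.
Checked all 96 inputs in the declared domain: the outputs agree on every one.
Spot check at a=1, b=-4, c=-2 — before: tot = -6; (((tot * 7) == (-a)) || ((b / (a - -2)) >= (a - b))) -> false; tot = -2; (((tot - tot) > (a + tot)) && (max(9, a) > (a - 7))) -> true; b = 56; tot = -1; return 1. after: tot = -6; (((tot * 7) == (-a)) || ((b / (a - -2)) >= (a - b))) -> false; tot = -2; (!((!((tot - tot) >= (a + tot))) || (!(max(9, a) > (a - 7))))) -> true; b = 56; tot = -1; return 1. Both give 1.
verdict: equivalent


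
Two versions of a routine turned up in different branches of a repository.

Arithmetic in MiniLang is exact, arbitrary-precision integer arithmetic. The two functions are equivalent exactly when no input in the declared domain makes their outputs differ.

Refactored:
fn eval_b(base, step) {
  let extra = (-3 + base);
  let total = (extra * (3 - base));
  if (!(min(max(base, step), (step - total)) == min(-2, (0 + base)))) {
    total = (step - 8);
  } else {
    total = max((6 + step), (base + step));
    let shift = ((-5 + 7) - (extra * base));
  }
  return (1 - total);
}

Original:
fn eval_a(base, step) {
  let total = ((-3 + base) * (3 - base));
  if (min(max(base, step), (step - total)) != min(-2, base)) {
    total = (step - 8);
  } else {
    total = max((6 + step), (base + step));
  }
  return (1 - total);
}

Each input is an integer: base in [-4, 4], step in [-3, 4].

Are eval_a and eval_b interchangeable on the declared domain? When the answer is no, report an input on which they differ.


Equivalent. Among the additions is an assignment to `shift` whose value nothing reads, and its value is discarded.
Sweeping the whole domain (72 inputs) finds no disagreement.
Tracing base=2, step=2: eval_a: total becomes -1; next (min(max(base, step), (step - total)) != min(-2, base)) evaluates to true; next total becomes -6; next final value 7 | eval_b: extra becomes -1; next total becomes -1; next (!(min(max(base, step), (step - total)) == min(-2, (0 + base)))) evaluates to true; next total becomes -6; next final value 7 — matching result 7.
verdict: equivalent


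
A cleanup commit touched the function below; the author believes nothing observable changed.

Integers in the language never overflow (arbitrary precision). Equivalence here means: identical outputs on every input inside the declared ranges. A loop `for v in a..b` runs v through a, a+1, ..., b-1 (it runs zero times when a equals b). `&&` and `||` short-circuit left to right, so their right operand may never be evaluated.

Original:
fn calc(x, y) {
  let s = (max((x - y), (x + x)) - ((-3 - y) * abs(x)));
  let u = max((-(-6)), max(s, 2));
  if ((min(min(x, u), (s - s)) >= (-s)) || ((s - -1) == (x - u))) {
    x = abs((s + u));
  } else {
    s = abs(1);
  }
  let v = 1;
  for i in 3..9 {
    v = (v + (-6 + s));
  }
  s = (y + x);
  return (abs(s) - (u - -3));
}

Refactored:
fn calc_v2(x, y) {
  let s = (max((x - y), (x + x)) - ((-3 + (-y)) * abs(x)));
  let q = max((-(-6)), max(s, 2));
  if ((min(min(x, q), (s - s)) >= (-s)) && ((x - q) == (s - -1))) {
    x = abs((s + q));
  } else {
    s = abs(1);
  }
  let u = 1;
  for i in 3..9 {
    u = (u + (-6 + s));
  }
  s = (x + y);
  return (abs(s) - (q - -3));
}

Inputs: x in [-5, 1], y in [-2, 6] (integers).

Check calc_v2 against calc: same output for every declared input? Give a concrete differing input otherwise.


These are not equivalent — on x=-5, y=-1 the outputs split (2 vs -3).
calc: s=6, then u=6, then ((min(min(x, u), (s - s)) >= (-s)) || ((s - -1) == (x - u))) is true, then x=12, then v=1, then (i=3), then v=1, then (i=4), then v=1, then (i=5), then v=1, then (i=6), then v=1, then (i=7), then v=1, then (i=8), then v=1, then s=11, then returns 2
calc_v2: s=6, then q=6, then ((min(min(x, q), (s - s)) >= (-s)) && ((x - q) == (s - -1))) is false, then s=1, then u=1, then (i=3), then u=-4, then (i=4), then u=-9, then (i=5), then u=-14, then (i=6), then u=-19, then (i=7), then u=-24, then (i=8), then u=-29, then s=-6, then returns -3
verdict: not equivalent; witness: x=-5, y=-1


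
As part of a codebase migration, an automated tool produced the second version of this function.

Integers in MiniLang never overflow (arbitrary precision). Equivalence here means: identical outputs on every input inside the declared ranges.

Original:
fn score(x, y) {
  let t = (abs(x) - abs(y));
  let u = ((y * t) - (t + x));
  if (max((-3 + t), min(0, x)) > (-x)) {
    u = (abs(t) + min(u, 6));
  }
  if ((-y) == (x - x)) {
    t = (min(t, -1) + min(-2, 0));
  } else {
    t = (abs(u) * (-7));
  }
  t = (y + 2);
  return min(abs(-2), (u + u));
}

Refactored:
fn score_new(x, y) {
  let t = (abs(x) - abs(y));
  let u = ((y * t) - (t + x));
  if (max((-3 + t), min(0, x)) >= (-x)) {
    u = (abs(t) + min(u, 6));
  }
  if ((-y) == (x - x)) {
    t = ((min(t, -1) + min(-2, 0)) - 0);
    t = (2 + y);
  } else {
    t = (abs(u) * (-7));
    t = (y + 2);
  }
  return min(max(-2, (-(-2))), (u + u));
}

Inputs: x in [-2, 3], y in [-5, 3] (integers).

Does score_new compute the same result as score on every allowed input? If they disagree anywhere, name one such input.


x=0, y=1 yields 0 from score but 2 from score_new.
verdict: not equivalent; witness: x=0, y=1


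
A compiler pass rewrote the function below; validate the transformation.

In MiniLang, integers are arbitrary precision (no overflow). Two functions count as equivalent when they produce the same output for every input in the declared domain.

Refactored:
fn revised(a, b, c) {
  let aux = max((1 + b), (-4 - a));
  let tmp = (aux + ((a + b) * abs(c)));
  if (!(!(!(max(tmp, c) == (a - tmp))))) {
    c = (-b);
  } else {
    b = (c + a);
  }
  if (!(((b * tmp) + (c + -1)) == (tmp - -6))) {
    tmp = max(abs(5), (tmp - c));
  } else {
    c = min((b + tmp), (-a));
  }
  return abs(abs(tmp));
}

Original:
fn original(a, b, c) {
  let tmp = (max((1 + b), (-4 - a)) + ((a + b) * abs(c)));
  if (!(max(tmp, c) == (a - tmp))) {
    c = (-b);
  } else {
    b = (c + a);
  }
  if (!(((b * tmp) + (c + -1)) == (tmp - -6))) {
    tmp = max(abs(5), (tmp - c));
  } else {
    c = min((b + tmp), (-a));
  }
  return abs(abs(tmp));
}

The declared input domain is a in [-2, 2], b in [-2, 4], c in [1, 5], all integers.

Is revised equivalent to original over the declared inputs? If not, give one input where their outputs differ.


Although statement counts differ; boolean connective usage differs; local variable names differ, 175/175 inputs agree.
verdict: equivalent


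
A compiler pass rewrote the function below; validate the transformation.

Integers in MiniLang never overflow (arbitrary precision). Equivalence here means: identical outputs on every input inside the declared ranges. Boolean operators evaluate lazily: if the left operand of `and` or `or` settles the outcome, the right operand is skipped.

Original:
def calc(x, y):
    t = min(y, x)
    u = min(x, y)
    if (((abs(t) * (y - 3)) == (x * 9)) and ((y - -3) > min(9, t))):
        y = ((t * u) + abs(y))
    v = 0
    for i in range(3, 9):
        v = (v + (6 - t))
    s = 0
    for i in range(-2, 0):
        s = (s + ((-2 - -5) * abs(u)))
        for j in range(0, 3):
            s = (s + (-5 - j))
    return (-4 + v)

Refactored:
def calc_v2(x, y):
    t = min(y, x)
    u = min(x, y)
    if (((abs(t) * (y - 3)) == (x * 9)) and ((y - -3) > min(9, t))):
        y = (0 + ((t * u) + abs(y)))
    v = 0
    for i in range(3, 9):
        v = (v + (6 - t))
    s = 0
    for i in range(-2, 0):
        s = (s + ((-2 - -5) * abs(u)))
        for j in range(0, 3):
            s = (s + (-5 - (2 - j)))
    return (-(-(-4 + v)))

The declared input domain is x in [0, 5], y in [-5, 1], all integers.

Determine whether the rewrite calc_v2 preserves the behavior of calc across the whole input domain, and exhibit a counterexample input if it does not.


The two are interchangeable: arithmetic usage differs, plus constant usage differs, and every declared input agrees.
One worked example (x=0, y=1) — calc: t := 0 | u := 0 | (((abs(t) * (y - 3)) == (x * 9)) and ((y - -3) > min(9, t))): true | y := 1 | v := 0 | iter i=3: | v := 6 | iter i=4: | v := 12 | iter i=5: | v := 18 | iter i=6: | v := 24 | iter i=7: | v := 30 | iter i=8: | v := 36 | s := 0 | iter i=-2: | s := 0 | iter j=0: | s := -5 | iter j=1: | s := -11 | iter j=2: | s := -18 | iter i=-1: | s := -18 | iter j=0: | s := -23 | iter j=1: | s := -29 | iter j=2: | s := -36 | result 32; calc_v2: t := 0 | u := 0 | (((abs(t) * (y - 3)) == (x * 9)) and ((y - -3) > min(9, t))): true | y := 1 | v := 0 | iter i=3: | v := 6 | iter i=4: | v := 12 | iter i=5: | v := 18 | iter i=6: | v := 24 | iter i=7: | v := 30 | iter i=8: | v := 36 | s := 0 | iter i=-2: | s := 0 | iter j=0: | s := -7 | iter j=1: | s := -13 | iter j=2: | s := -18 | iter i=-1: | s := -18 | iter j=0: | s := -25 | iter j=1: | s := -31 | iter j=2: | s := -36 | result 32; agreement on 32.
Across all 42 domain points the two functions coincide.
verdict: equivalent


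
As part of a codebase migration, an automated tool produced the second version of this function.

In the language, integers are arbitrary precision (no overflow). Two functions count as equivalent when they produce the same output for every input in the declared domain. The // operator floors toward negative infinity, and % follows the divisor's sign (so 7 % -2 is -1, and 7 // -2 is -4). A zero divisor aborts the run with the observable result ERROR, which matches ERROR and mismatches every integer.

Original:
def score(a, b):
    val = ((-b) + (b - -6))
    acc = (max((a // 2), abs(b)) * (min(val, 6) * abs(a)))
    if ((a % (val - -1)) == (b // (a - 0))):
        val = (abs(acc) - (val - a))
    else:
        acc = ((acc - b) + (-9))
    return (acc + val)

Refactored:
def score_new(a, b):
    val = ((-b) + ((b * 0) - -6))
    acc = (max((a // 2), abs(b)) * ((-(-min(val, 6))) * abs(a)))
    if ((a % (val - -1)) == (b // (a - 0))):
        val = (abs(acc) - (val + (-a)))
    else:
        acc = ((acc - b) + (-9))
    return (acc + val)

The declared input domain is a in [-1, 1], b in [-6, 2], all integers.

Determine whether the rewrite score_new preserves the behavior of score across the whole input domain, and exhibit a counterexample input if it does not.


Not equivalent: a=-1, b=-6 separates them (65 vs 45).
score: val := 6 | acc := 36 | ((a % (val - -1)) == (b // (a - 0))): true | val := 29 | result 65
score_new: val := 12 | acc := 36 | ((a % (val - -1)) == (b // (a - 0))): false | acc := 33 | result 45
verdict: not equivalent; witness: a=-1, b=-6


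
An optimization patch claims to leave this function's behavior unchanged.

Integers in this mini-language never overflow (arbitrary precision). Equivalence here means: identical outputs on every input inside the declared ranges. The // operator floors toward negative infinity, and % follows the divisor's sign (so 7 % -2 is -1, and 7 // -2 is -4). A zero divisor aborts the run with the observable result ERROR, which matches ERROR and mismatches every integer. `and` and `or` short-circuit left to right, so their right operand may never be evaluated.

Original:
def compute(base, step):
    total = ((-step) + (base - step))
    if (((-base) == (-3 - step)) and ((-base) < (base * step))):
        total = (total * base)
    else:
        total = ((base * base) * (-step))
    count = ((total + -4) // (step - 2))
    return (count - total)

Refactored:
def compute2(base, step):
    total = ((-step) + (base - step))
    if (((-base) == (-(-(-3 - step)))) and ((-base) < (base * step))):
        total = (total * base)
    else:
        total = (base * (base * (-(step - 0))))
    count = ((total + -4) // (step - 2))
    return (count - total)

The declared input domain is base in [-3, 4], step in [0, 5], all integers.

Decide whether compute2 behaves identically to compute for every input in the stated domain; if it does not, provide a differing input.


Equivalent — the differences include constant usage differs, arithmetic usage differs, yet no declared input distinguishes the two.
As a probe, take base=3, step=1: compute runs total=1, then (((-base) == (-3 - step)) and ((-base) < (base * step))) is false, then total=-9, then count=13, then returns 22; compute2 runs total=1, then (((-base) == (-(-(-3 - step)))) and ((-base) < (base * step))) is false, then total=-9, then count=13, then returns 22; both end at 22.
Across all 48 domain points the two functions coincide.
verdict: equivalent


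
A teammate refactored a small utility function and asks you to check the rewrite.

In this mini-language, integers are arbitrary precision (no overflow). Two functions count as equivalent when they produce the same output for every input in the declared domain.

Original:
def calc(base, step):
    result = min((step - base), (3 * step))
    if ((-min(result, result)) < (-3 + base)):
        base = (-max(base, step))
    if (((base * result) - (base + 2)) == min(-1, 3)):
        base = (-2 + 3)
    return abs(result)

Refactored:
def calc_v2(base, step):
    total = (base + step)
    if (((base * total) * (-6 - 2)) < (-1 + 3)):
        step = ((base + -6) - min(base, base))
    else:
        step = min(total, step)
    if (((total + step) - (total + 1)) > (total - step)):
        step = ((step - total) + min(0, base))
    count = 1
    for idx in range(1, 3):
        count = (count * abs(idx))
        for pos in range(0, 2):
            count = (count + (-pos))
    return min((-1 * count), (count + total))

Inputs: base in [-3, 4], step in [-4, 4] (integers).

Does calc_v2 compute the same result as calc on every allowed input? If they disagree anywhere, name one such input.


There is a counterexample at base=-3, step=-4: 12 on one side, -8 on the other.
calc: result=-12, then ((-min(result, result)) < (-3 + base)) is false, then (((base * result) - (base + 2)) == min(-1, 3)) is false, then returns 12
calc_v2: total=-7, then (((base * total) * (-6 - 2)) < (-1 + 3)) is true, then step=-6, then (((total + step) - (total + 1)) > (total - step)) is false, then count=1, then (idx=1), then count=1, then (pos=0), then count=1, then (pos=1), then count=0, then (idx=2), then count=0, then (pos=0), then count=0, then (pos=1), then count=-1, then returns -8
verdict: not equivalent; witness: base=-3, step=-4


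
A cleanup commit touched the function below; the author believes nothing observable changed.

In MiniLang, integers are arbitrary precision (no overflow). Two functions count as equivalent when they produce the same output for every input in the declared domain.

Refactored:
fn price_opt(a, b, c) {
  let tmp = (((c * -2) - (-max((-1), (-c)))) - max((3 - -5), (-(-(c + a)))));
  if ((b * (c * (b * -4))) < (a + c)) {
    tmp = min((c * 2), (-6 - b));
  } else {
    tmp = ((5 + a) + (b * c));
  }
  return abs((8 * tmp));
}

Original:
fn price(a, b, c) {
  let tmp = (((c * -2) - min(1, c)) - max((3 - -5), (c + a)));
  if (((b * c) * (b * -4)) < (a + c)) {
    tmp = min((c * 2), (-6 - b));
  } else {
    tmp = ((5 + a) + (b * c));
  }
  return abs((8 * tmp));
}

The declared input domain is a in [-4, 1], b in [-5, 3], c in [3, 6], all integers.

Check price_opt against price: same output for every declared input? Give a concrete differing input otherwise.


This is a faithful refactor — min/max/abs usage differs, but the computed results match everywhere.
Spot check at a=-1, b=2, c=4 — price: tmp=-17, then (((b * c) * (b * -4)) < (a + c)) is true, then tmp=-8, then returns 64. price_opt: tmp=-17, then ((b * (c * (b * -4))) < (a + c)) is true, then tmp=-8, then returns 64. Both give 64.
Across all 216 domain points the two functions coincide.
verdict: equivalent
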